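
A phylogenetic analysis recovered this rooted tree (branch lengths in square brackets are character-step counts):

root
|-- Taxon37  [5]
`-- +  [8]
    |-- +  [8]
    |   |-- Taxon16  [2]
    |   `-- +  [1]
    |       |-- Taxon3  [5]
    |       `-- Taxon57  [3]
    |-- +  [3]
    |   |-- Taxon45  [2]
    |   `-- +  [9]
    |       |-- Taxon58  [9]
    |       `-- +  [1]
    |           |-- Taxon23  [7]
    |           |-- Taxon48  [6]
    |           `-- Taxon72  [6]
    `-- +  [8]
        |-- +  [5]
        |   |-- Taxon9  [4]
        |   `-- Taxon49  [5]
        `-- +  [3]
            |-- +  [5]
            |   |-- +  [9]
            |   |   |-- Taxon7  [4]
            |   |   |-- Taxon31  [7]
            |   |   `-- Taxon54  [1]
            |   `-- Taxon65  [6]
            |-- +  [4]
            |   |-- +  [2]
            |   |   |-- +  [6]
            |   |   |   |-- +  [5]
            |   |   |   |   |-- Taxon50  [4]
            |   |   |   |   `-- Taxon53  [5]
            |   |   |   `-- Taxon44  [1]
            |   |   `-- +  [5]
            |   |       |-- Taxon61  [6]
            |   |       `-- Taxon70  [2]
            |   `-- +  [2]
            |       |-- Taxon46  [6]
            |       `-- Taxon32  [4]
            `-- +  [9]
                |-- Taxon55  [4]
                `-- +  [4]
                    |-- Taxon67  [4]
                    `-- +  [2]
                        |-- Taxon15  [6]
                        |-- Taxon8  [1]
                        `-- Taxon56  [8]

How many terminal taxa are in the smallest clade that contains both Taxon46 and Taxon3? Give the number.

The MRCA of Taxon46 and Taxon3 is the node subtending ((Taxon16,(Taxon3,Taxon57)),(Taxon45,(Taxon58,(Taxon23,Taxon48,Taxon72))),((Taxon9,Taxon49),(((Taxon7,Taxon31,Taxon54),Taxon65),((((Taxon50,Taxon53),Taxon44),(Taxon61,Taxon70)),(Taxon46,Taxon32)),(Taxon55,(Taxon67,(Taxon15,Taxon8,Taxon56)))))).
That clade contains 26 terminal taxa: Taxon15, Taxon16, Taxon23, Taxon3, Taxon31, Taxon32, Taxon44, Taxon45, Taxon46, Taxon48, Taxon49, Taxon50, Taxon53, Taxon54, Taxon55, Taxon56, Taxon57, Taxon58, Taxon61, Taxon65, Taxon67, Taxon7, Taxon70, Taxon72, Taxon8, Taxon9.

26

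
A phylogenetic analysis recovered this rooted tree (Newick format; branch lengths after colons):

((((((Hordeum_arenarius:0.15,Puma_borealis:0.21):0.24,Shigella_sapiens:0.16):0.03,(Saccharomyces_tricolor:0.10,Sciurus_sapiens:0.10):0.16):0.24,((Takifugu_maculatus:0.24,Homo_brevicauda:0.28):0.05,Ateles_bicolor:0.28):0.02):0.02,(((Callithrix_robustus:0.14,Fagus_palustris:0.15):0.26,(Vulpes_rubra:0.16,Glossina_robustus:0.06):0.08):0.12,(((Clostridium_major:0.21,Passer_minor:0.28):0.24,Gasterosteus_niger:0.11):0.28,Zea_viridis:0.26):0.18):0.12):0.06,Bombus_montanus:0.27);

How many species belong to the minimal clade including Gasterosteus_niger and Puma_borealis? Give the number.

16

The MRCA of Gasterosteus_niger and Puma_borealis is the node subtending (((((Hordeum_arenarius,Puma_borealis),Shigella_sapiens),(Saccharomyces_tricolor,Sciurus_sapiens)),((Takifugu_maculatus,Homo_brevicauda),Ateles_bicolor)),(((Callithrix_robustus,Fagus_palustris),(Vulpes_rubra,Glossina_robustus)),(((Clostridium_major,Passer_minor),Gasterosteus_niger),Zea_viridis))).
That clade contains 16 terminal taxa: Ateles_bicolor, Callithrix_robustus, Clostridium_major, Fagus_palustris, Gasterosteus_niger, Glossina_robustus, Homo_brevicauda, Hordeum_arenarius, Passer_minor, Puma_borealis, Saccharomyces_tricolor, Sciurus_sapiens, Shigella_sapiens, Takifugu_maculatus, Vulpes_rubra, Zea_viridis.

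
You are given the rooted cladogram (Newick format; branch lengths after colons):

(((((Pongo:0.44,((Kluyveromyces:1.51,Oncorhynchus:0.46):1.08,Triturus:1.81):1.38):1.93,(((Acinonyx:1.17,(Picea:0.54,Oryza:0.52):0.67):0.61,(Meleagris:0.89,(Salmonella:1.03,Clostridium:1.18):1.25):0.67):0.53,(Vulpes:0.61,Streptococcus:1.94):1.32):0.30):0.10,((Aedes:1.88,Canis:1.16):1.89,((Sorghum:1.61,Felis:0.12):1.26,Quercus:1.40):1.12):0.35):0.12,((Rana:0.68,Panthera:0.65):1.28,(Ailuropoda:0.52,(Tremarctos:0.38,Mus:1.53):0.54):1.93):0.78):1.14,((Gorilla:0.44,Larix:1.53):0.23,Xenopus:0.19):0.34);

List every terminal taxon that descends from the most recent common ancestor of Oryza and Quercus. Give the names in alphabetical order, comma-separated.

Acinonyx, Aedes, Canis, Clostridium, Felis, Kluyveromyces, Meleagris, Oncorhynchus, Oryza, Picea, Pongo, Quercus, Salmonella, Sorghum, Streptococcus, Triturus, Vulpes

Tracing Oryza: it sits inside (Picea,Oryza).
Tracing Quercus: it sits inside ((Sorghum,Felis),Quercus).
The smallest clade enclosing both is (((Pongo,((Kluyveromyces,Oncorhynchus),Triturus)),(((Acinonyx,(Picea,Oryza)),(Meleagris,(Salmonella,Clostridium))),(Vulpes,Streptococcus))),((Aedes,Canis),((Sorghum,Felis),Quercus))); the answer is its 17 terminal taxa in alphabetical order.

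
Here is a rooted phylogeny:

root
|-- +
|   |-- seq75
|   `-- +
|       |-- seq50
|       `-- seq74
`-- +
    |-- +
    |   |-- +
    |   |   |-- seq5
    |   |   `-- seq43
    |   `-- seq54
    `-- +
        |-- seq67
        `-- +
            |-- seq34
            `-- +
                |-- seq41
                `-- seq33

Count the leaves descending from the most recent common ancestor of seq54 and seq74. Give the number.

10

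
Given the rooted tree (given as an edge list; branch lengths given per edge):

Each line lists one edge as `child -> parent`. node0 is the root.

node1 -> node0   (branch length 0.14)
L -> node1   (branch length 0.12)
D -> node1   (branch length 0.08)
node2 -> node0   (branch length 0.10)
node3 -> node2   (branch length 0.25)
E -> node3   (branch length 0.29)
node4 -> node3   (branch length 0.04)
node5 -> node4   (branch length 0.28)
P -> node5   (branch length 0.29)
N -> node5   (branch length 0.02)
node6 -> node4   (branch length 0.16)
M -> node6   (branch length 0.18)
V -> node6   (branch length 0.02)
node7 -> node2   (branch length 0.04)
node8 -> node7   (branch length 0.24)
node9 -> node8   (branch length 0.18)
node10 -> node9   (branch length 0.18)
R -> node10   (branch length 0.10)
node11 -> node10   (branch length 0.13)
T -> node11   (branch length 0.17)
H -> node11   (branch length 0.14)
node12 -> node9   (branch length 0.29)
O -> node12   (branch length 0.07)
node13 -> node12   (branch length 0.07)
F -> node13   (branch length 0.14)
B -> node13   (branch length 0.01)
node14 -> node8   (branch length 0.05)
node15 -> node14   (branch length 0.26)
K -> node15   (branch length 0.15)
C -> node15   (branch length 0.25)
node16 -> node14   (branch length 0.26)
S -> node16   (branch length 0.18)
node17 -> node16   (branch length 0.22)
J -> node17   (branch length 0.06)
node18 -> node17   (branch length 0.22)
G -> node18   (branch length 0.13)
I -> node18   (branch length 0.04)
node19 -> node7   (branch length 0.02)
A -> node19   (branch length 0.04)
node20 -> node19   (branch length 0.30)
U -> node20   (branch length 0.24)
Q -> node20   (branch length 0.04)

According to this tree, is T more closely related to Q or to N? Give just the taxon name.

The MRCA of T and Q subtends ((((R,(T,H)),(O,(F,B))),((K,C),(S,(J,(G,I))))),(A,(U,Q))) (15 taxa).
The MRCA of T and N subtends ((E,((P,N),(M,V))),((((R,(T,H)),(O,(F,B))),((K,C),(S,(J,(G,I))))),(A,(U,Q)))) (20 taxa).
The first is nested inside the second, so T shares a more recent common ancestor with Q.

Q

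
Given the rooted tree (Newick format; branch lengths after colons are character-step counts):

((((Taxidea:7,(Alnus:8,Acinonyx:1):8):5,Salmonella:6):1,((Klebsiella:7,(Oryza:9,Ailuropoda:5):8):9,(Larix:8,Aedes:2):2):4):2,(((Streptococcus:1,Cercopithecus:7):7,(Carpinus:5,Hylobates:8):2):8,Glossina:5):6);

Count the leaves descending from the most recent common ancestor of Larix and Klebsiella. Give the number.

5

The MRCA of Larix and Klebsiella is the node subtending ((Klebsiella,(Oryza,Ailuropoda)),(Larix,Aedes)).
That clade contains 5 terminal taxa: Aedes, Ailuropoda, Klebsiella, Larix, Oryza.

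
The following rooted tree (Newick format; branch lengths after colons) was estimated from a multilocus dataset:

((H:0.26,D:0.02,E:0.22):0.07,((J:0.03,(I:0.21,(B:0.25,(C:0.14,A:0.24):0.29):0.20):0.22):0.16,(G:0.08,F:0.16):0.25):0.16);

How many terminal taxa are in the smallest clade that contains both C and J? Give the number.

5

The MRCA of C and J is the node subtending (J,(I,(B,(C,A)))).
That clade contains 5 terminal taxa: A, B, C, I, J.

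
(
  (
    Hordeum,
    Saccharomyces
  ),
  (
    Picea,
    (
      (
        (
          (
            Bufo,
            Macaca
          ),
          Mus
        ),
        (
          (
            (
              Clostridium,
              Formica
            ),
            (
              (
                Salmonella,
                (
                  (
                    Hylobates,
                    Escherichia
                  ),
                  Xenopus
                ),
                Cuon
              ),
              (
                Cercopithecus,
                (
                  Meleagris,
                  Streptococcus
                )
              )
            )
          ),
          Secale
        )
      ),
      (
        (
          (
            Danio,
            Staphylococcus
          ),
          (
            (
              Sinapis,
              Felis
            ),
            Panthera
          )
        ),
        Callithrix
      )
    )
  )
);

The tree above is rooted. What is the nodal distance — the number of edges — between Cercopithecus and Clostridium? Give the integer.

5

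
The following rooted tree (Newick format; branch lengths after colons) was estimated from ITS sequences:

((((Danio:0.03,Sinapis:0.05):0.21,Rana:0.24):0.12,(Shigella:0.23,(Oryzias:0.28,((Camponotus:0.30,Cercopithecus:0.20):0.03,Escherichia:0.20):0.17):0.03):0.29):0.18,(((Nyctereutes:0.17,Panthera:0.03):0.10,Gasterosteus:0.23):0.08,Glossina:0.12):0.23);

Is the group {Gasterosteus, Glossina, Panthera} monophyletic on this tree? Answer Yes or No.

No

The MRCA of the listed taxa subtends (((Nyctereutes,Panthera),Gasterosteus),Glossina).
That clade also contains Nyctereutes, which is not in the proposed group, so the group is not monophyletic.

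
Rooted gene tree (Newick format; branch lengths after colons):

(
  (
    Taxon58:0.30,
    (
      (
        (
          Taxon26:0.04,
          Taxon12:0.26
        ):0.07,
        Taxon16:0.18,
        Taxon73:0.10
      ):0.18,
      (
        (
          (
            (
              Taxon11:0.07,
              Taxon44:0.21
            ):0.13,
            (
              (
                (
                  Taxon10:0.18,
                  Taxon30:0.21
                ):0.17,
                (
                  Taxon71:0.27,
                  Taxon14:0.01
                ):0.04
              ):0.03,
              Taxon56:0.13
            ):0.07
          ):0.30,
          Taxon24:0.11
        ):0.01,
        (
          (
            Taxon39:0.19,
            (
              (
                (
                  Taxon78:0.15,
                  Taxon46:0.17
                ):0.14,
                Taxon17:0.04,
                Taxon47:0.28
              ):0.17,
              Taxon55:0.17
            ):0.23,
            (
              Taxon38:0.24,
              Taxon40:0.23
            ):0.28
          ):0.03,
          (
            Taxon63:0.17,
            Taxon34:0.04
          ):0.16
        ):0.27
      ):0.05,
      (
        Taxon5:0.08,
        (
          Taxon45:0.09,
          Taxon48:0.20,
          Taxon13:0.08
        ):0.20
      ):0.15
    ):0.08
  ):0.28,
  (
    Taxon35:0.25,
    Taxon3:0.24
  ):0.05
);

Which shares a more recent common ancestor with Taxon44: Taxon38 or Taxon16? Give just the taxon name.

Taxon38

The MRCA of Taxon44 and Taxon38 subtends ((((Taxon11,Taxon44),(((Taxon10,Taxon30),(Taxon71,Taxon14)),Taxon56)),Taxon24),((Taxon39,(((Taxon78,Taxon46),Taxon17,Taxon47),Taxon55),(Taxon38,Taxon40)),(Taxon63,Taxon34))) (18 taxa).
The MRCA of Taxon44 and Taxon16 subtends (((Taxon26,Taxon12),Taxon16,Taxon73),((((Taxon11,Taxon44),(((Taxon10,Taxon30),(Taxon71,Taxon14)),Taxon56)),Taxon24),((Taxon39,(((Taxon78,Taxon46),Taxon17,Taxon47),Taxon55),(Taxon38,Taxon40)),(Taxon63,Taxon34))),(Taxon5,(Taxon45,Taxon48,Taxon13))) (26 taxa).
The first is nested inside the second, so Taxon44 shares a more recent common ancestor with Taxon38.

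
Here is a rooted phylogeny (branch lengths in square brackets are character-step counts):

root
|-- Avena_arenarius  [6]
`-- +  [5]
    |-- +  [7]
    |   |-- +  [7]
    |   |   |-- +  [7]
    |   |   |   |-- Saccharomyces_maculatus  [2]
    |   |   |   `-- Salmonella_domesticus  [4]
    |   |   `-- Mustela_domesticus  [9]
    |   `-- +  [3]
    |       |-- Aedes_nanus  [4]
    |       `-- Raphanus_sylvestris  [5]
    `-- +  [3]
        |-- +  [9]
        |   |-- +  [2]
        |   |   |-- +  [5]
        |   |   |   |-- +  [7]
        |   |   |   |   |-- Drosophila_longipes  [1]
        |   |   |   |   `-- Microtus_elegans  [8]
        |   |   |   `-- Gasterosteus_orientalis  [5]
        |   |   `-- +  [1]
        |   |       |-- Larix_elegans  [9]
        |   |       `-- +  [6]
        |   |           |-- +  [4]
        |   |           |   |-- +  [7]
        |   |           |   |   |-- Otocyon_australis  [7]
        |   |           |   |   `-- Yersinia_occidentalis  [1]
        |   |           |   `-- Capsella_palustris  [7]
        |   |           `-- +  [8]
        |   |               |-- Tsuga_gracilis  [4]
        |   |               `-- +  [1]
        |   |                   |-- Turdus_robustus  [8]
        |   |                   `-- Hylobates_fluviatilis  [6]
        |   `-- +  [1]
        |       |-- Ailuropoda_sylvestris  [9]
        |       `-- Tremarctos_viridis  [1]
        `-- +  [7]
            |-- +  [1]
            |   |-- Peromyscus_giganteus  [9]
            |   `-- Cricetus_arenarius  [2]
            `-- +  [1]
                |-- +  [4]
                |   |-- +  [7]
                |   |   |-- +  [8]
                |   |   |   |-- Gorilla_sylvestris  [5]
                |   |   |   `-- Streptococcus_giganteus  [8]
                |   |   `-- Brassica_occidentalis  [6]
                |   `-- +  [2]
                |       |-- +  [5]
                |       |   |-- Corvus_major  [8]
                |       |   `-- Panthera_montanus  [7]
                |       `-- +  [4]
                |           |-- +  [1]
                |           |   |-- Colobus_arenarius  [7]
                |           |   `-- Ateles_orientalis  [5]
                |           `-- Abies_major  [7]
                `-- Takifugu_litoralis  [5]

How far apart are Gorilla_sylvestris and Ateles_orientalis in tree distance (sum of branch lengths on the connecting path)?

The path runs Gorilla_sylvestris → … → MRCA → … → Ateles_orientalis; the MRCA is the node subtending (((Gorilla_sylvestris,Streptococcus_giganteus),Brassica_occidentalis),((Corvus_major,Panthera_montanus),((Colobus_arenarius,Ateles_orientalis),Abies_major))).
Branch lengths along that path: 5 + 8 + 7 + 2 + 4 + 1 + 5 = 32.

32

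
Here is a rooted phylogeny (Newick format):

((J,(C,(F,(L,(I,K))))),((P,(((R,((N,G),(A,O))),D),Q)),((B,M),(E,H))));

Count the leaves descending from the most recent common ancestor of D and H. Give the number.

12

The MRCA of D and H is the node subtending ((P,(((R,((N,G),(A,O))),D),Q)),((B,M),(E,H))).
That clade contains 12 terminal taxa: A, B, D, E, G, H, M, N, O, P, Q, R.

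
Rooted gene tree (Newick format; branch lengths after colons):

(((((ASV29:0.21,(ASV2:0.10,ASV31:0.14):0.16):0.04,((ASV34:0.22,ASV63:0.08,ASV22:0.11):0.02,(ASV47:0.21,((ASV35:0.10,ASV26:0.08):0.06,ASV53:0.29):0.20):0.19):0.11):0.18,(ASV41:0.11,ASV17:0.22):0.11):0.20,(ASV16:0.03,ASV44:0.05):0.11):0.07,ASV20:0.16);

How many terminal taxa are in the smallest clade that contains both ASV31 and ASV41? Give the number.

The MRCA of ASV31 and ASV41 is the node subtending (((ASV29,(ASV2,ASV31)),((ASV34,ASV63,ASV22),(ASV47,((ASV35,ASV26),ASV53)))),(ASV41,ASV17)).
That clade contains 12 terminal taxa: ASV17, ASV2, ASV22, ASV26, ASV29, ASV31, ASV34, ASV35, ASV41, ASV47, ASV53, ASV63.

12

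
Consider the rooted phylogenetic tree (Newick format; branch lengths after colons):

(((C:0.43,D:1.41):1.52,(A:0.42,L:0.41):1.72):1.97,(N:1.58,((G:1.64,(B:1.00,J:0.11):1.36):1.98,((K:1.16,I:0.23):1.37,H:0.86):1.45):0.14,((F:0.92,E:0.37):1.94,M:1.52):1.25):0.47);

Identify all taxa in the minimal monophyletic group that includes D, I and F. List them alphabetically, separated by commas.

Tracing D: it sits inside (C,D).
Tracing I: it sits inside (K,I).
Tracing F: it sits inside (F,E).
The smallest clade enclosing all 3 is the whole tree (their MRCA is the root), so the answer is all 14 tips in alphabetical order.

A, B, C, D, E, F, G, H, I, J, K, L, M, N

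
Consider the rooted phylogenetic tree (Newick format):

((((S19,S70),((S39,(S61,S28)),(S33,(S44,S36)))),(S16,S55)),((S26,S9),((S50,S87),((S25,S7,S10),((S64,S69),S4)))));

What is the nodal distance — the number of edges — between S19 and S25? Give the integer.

The MRCA of S19 and S25 is the root of the tree.
From S19 up to that node: 4 branches. From S25 up to the same node: 5 branches. Total: 4 + 5 = 9.

9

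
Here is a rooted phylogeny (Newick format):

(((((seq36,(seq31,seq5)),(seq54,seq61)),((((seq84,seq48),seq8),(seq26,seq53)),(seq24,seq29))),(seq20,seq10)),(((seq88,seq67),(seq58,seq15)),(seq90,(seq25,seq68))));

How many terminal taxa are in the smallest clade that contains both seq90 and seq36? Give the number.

21

The MRCA of seq90 and seq36 is the root, so the clade is the entire tree.
That clade contains 21 terminal taxa: seq10, seq15, seq20, seq24, seq25, seq26, seq29, seq31, seq36, seq48, seq5, seq53, seq54, seq58, seq61, seq67, seq68, seq8, seq84, seq88, seq90.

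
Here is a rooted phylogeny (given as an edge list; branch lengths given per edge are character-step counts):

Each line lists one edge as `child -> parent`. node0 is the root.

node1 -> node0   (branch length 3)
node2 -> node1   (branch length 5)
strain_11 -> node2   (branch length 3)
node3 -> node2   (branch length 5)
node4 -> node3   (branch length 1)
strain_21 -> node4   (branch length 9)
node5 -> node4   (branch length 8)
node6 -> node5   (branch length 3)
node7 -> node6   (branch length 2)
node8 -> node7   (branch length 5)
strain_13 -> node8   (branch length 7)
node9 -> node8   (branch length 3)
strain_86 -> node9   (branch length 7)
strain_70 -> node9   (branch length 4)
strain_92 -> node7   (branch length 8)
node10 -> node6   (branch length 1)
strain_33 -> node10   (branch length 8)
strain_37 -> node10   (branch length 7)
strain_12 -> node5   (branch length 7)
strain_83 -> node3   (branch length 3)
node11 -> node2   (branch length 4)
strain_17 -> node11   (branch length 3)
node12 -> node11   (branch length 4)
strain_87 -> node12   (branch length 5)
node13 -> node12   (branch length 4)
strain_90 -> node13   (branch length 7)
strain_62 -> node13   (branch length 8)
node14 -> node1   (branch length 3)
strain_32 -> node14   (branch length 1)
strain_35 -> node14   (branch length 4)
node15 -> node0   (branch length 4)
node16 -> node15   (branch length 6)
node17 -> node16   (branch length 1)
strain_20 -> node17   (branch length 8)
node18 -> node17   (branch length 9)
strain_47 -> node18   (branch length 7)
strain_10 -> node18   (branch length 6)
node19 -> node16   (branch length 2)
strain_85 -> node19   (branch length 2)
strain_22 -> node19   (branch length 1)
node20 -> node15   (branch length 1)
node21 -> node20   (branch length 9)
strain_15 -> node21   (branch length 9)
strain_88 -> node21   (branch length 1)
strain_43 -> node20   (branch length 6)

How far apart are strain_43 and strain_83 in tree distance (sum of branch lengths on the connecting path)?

27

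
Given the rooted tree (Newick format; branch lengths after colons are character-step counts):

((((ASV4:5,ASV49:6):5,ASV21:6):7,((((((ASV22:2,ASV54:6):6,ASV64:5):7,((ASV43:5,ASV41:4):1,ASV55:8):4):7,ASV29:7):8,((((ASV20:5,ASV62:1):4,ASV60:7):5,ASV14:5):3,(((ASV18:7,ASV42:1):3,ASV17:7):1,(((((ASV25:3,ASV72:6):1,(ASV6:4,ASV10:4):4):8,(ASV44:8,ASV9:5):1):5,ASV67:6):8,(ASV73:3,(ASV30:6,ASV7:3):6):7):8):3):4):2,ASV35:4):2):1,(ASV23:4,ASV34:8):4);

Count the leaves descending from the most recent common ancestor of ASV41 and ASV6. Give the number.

24

The MRCA of ASV41 and ASV6 is the node subtending (((((ASV22,ASV54),ASV64),((ASV43,ASV41),ASV55)),ASV29),((((ASV20,ASV62),ASV60),ASV14),(((ASV18,ASV42),ASV17),(((((ASV25,ASV72),(ASV6,ASV10)),(ASV44,ASV9)),ASV67),(ASV73,(ASV30,ASV7)))))).
That clade contains 24 terminal taxa: ASV10, ASV14, ASV17, ASV18, ASV20, ASV22, ASV25, ASV29, ASV30, ASV41, ASV42, ASV43, ASV44, ASV54, ASV55, ASV6, ASV60, ASV62, ASV64, ASV67, ASV7, ASV72, ASV73, ASV9.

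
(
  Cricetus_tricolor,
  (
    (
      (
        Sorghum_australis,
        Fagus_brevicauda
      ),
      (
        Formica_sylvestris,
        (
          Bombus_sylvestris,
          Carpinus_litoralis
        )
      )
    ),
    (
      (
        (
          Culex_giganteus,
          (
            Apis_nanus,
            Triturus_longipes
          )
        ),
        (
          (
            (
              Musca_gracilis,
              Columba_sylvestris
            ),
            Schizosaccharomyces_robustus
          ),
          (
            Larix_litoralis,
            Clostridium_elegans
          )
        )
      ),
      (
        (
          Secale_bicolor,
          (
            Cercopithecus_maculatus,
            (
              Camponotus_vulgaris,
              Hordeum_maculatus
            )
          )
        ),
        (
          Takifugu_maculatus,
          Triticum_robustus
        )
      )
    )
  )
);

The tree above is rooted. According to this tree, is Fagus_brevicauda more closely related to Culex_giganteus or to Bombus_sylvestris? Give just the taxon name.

Bombus_sylvestris

The MRCA of Fagus_brevicauda and Bombus_sylvestris subtends ((Sorghum_australis,Fagus_brevicauda),(Formica_sylvestris,(Bombus_sylvestris,Carpinus_litoralis))) (5 taxa).
The MRCA of Fagus_brevicauda and Culex_giganteus subtends (((Sorghum_australis,Fagus_brevicauda),(Formica_sylvestris,(Bombus_sylvestris,Carpinus_litoralis))),(((Culex_giganteus,(Apis_nanus,Triturus_longipes)),(((Musca_gracilis,Columba_sylvestris),Schizosaccharomyces_robustus),(Larix_litoralis,Clostridium_elegans))),((Secale_bicolor,(Cercopithecus_maculatus,(Camponotus_vulgaris,Hordeum_maculatus))),(Takifugu_maculatus,Triticum_robustus)))) (19 taxa).
The first is nested inside the second, so Fagus_brevicauda shares a more recent common ancestor with Bombus_sylvestris.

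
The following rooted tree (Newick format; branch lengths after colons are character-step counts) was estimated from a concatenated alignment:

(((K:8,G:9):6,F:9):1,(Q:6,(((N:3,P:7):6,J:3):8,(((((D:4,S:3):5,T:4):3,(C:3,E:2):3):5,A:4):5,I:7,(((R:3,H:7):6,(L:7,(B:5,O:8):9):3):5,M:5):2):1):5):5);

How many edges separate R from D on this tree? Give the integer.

The MRCA of R and D is the node subtending (((((D,S),T),(C,E)),A),I,(((R,H),(L,(B,O))),M)).
From R up to that node: 4 branches. From D up to the same node: 5 branches. Total: 4 + 5 = 9.

9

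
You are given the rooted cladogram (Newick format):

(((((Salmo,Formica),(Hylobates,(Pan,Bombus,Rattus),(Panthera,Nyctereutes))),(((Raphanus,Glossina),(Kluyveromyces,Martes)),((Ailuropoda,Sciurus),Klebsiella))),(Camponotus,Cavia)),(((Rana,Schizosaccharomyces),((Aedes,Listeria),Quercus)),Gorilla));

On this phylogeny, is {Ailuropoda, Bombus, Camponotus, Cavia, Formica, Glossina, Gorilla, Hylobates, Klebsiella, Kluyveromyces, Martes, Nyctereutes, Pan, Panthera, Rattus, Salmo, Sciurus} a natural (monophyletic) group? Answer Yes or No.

The MRCA of the listed taxa is the root, so the smallest clade containing them is the whole tree.
That clade also contains Aedes, Listeria, Quercus, Rana, Raphanus, Schizosaccharomyces, which are not in the proposed group, so the group is not monophyletic.

No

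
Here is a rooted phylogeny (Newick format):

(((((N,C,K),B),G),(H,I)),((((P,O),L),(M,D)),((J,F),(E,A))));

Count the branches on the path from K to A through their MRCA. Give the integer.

The MRCA of K and A is the root of the tree.
From K up to that node: 5 branches. From A up to the same node: 4 branches. Total: 5 + 4 = 9.

9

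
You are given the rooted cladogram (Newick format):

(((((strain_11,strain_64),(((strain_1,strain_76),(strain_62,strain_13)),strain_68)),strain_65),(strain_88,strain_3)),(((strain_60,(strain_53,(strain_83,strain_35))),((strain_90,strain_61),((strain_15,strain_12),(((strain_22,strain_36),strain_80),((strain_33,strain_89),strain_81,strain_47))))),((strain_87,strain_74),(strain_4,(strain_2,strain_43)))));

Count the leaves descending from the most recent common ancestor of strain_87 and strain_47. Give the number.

20

The MRCA of strain_87 and strain_47 is the node subtending (((strain_60,(strain_53,(strain_83,strain_35))),((strain_90,strain_61),((strain_15,strain_12),(((strain_22,strain_36),strain_80),((strain_33,strain_89),strain_81,strain_47))))),((strain_87,strain_74),(strain_4,(strain_2,strain_43)))).
That clade contains 20 terminal taxa: strain_12, strain_15, strain_2, strain_22, strain_33, strain_35, strain_36, strain_4, strain_43, strain_47, strain_53, strain_60, strain_61, strain_74, strain_80, strain_81, strain_83, strain_87, strain_89, strain_90.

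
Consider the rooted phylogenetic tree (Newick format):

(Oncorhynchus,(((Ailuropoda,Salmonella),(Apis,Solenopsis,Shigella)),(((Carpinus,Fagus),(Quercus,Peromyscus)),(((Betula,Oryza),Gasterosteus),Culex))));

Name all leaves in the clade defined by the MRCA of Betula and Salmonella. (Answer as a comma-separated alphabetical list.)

Tracing Betula: it sits inside (Betula,Oryza).
Tracing Salmonella: it sits inside (Ailuropoda,Salmonella).
The smallest clade enclosing both is (((Ailuropoda,Salmonella),(Apis,Solenopsis,Shigella)),(((Carpinus,Fagus),(Quercus,Peromyscus)),(((Betula,Oryza),Gasterosteus),Culex))); the answer is its 13 terminal taxa in alphabetical order.

Ailuropoda, Apis, Betula, Carpinus, Culex, Fagus, Gasterosteus, Oryza, Peromyscus, Quercus, Salmonella, Shigella, Solenopsis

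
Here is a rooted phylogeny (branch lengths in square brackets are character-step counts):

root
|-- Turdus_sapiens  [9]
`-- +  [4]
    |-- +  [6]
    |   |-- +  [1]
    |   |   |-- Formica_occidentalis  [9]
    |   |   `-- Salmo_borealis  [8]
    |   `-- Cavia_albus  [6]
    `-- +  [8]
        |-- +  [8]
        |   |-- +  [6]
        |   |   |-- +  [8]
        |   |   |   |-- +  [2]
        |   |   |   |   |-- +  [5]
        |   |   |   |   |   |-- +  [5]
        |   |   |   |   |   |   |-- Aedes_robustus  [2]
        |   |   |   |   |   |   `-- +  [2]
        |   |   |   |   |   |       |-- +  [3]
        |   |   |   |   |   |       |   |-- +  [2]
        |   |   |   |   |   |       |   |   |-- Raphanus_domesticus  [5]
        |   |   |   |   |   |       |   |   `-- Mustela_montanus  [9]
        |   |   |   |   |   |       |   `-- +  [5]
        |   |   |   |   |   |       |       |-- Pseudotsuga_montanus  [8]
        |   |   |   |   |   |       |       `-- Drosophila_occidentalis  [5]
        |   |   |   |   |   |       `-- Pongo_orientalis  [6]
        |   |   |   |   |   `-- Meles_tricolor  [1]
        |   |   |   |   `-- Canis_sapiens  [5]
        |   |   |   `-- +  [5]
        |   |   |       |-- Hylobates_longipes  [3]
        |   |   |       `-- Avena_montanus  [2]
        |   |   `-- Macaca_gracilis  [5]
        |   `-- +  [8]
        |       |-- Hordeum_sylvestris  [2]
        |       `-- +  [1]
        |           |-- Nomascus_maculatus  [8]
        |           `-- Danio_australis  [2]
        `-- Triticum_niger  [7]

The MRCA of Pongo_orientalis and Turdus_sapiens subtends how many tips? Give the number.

19

The MRCA of Pongo_orientalis and Turdus_sapiens is the root, so the clade is the entire tree.
That clade contains 19 terminal taxa: Aedes_robustus, Avena_montanus, Canis_sapiens, Cavia_albus, Danio_australis, Drosophila_occidentalis, Formica_occidentalis, Hordeum_sylvestris, Hylobates_longipes, Macaca_gracilis, Meles_tricolor, Mustela_montanus, Nomascus_maculatus, Pongo_orientalis, Pseudotsuga_montanus, Raphanus_domesticus, Salmo_borealis, Triticum_niger, Turdus_sapiens.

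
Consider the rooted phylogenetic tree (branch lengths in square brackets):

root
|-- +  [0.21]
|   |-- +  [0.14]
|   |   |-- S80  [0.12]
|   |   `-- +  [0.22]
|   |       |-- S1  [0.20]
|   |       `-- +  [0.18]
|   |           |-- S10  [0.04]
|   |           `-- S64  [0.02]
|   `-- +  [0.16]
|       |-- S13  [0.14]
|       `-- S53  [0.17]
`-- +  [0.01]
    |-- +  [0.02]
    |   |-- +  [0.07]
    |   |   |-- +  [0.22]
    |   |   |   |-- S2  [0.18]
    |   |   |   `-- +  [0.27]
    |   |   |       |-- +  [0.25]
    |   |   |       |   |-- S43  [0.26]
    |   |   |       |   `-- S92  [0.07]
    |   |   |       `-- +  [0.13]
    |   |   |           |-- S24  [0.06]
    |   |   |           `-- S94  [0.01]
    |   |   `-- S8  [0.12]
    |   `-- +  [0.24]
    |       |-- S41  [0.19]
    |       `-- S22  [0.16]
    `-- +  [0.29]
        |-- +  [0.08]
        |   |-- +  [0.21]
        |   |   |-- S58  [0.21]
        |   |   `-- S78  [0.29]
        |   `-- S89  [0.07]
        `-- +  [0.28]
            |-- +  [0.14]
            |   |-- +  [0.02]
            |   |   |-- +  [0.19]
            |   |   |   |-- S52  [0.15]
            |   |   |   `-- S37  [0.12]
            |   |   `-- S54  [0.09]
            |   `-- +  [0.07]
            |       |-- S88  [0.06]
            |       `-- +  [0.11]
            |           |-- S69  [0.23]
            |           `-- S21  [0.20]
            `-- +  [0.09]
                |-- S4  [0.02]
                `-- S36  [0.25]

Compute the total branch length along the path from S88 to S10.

The path runs S88 → … → MRCA → … → S10; the MRCA is the root of the tree.
Branch lengths along that path: 0.06 + 0.07 + 0.14 + 0.28 + 0.29 + 0.01 + 0.21 + 0.14 + 0.22 + 0.18 + 0.04 = 1.64.

1.64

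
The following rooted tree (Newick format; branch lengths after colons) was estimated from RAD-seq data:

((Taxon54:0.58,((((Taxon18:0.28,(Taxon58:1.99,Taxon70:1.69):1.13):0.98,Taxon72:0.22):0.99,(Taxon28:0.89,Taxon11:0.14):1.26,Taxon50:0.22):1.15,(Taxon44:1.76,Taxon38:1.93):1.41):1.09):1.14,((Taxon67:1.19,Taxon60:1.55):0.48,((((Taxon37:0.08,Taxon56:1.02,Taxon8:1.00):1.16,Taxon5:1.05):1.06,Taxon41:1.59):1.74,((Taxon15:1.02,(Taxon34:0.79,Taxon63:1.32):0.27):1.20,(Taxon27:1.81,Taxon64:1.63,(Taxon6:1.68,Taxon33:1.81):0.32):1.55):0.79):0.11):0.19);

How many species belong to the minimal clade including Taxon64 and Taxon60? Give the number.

14

The MRCA of Taxon64 and Taxon60 is the node subtending ((Taxon67,Taxon60),((((Taxon37,Taxon56,Taxon8),Taxon5),Taxon41),((Taxon15,(Taxon34,Taxon63)),(Taxon27,Taxon64,(Taxon6,Taxon33))))).
That clade contains 14 terminal taxa: Taxon15, Taxon27, Taxon33, Taxon34, Taxon37, Taxon41, Taxon5, Taxon56, Taxon6, Taxon60, Taxon63, Taxon64, Taxon67, Taxon8.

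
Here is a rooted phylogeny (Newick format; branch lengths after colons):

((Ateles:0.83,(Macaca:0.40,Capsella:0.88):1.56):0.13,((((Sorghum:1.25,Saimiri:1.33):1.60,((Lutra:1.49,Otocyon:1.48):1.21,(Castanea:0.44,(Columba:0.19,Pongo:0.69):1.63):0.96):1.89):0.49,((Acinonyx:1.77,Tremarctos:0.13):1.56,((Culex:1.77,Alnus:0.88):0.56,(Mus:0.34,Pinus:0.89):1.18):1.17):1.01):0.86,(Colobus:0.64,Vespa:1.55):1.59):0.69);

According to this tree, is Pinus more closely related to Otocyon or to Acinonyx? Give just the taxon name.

The MRCA of Pinus and Acinonyx subtends ((Acinonyx,Tremarctos),((Culex,Alnus),(Mus,Pinus))) (6 taxa).
The MRCA of Pinus and Otocyon subtends (((Sorghum,Saimiri),((Lutra,Otocyon),(Castanea,(Columba,Pongo)))),((Acinonyx,Tremarctos),((Culex,Alnus),(Mus,Pinus)))) (13 taxa).
The first is nested inside the second, so Pinus shares a more recent common ancestor with Acinonyx.

Acinonyx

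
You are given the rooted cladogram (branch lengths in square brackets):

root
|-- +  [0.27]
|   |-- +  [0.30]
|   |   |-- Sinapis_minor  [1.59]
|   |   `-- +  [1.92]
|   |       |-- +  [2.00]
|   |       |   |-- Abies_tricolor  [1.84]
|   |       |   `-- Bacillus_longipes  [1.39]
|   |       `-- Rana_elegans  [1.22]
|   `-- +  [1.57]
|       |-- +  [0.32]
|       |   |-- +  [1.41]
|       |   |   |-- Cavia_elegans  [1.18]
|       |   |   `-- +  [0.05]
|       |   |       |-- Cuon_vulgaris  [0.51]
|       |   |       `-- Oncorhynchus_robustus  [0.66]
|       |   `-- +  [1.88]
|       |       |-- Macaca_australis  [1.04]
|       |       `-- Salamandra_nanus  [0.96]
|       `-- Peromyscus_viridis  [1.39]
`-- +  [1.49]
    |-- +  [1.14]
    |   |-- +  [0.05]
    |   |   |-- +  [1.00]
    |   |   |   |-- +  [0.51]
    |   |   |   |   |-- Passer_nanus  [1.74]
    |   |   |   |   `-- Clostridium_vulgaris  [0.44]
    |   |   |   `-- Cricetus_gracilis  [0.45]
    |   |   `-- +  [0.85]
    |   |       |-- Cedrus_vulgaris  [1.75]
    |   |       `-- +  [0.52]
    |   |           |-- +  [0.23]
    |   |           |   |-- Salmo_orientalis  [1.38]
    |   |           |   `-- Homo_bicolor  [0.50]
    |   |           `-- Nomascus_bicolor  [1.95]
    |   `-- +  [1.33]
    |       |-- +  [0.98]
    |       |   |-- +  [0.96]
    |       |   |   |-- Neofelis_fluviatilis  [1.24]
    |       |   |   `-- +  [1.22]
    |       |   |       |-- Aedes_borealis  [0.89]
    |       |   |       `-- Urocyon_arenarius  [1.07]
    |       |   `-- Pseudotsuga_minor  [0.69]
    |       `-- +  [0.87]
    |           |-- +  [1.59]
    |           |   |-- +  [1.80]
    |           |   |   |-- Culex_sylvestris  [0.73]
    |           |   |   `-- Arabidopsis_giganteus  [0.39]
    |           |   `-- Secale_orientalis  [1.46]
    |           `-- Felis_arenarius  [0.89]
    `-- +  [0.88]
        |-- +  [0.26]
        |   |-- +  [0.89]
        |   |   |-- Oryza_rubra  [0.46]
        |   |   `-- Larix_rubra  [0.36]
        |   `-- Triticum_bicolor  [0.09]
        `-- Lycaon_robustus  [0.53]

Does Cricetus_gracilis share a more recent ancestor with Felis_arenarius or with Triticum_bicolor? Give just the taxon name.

Felis_arenarius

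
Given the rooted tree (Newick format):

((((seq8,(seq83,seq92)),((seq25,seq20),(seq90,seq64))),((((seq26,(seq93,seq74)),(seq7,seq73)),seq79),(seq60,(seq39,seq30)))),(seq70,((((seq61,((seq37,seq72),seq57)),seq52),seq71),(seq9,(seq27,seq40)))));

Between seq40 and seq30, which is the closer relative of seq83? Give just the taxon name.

seq30

The MRCA of seq83 and seq30 subtends (((seq8,(seq83,seq92)),((seq25,seq20),(seq90,seq64))),((((seq26,(seq93,seq74)),(seq7,seq73)),seq79),(seq60,(seq39,seq30)))) (16 taxa).
The MRCA of seq83 and seq40 is the root, subtending the entire tree (26 taxa).
The first is nested inside the second, so seq83 shares a more recent common ancestor with seq30.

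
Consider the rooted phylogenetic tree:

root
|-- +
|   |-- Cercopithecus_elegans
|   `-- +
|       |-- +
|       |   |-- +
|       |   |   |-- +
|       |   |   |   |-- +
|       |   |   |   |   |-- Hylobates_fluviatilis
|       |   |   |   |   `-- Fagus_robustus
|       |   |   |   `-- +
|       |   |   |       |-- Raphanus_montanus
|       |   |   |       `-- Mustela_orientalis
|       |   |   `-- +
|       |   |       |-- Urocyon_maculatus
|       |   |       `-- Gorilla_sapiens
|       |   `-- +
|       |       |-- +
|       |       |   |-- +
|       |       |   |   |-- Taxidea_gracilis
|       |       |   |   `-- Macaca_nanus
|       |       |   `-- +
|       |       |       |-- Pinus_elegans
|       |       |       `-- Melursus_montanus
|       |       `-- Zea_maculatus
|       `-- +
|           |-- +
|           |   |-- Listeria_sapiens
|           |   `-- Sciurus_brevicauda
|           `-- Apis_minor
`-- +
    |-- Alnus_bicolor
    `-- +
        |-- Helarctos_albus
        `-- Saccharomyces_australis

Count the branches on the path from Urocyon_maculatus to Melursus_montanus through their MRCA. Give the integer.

7

The MRCA of Urocyon_maculatus and Melursus_montanus is the node subtending ((((Hylobates_fluviatilis,Fagus_robustus),(Raphanus_montanus,Mustela_orientalis)),(Urocyon_maculatus,Gorilla_sapiens)),(((Taxidea_gracilis,Macaca_nanus),(Pinus_elegans,Melursus_montanus)),Zea_maculatus)).
From Urocyon_maculatus up to that node: 3 branches. From Melursus_montanus up to the same node: 4 branches. Total: 3 + 4 = 7.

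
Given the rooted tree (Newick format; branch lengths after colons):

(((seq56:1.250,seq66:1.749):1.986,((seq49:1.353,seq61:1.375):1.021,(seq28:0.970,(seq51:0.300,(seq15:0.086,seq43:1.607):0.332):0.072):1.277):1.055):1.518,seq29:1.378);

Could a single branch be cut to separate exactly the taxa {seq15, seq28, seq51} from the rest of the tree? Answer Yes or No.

The MRCA of the listed taxa subtends (seq28,(seq51,(seq15,seq43))).
That clade also contains seq43, which is not in the proposed group, so the group is not monophyletic.

No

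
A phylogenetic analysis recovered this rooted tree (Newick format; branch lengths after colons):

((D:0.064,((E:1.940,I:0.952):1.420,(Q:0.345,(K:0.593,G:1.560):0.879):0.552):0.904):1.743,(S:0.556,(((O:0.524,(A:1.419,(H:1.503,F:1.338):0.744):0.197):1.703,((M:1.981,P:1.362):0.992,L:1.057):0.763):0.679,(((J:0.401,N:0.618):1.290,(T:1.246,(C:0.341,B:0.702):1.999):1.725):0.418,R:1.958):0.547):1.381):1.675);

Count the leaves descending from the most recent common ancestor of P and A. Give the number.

The MRCA of P and A is the node subtending ((O,(A,(H,F))),((M,P),L)).
That clade contains 7 terminal taxa: A, F, H, L, M, O, P.

7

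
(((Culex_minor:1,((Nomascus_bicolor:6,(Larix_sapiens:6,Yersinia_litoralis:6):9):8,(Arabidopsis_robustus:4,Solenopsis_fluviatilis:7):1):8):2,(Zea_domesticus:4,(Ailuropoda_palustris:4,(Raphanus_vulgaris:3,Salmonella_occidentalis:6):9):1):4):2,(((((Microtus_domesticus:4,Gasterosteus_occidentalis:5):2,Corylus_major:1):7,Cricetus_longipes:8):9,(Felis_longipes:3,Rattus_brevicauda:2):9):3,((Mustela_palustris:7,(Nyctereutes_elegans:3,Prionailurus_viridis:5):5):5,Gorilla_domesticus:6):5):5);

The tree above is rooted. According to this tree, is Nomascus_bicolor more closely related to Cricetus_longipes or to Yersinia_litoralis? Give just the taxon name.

The MRCA of Nomascus_bicolor and Yersinia_litoralis subtends (Nomascus_bicolor,(Larix_sapiens,Yersinia_litoralis)) (3 taxa).
The MRCA of Nomascus_bicolor and Cricetus_longipes is the root, subtending the entire tree (20 taxa).
The first is nested inside the second, so Nomascus_bicolor shares a more recent common ancestor with Yersinia_litoralis.

Yersinia_litoralis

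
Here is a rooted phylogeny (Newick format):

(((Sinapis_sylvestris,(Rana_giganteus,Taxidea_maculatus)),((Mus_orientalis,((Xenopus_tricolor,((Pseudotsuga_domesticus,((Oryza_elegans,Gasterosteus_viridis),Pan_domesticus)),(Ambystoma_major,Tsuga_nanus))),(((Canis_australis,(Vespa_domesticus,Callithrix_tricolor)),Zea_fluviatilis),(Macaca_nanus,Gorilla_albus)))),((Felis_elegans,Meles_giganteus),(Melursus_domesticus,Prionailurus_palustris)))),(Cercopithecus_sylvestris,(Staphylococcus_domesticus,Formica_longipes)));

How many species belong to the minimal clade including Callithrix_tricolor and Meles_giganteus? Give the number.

18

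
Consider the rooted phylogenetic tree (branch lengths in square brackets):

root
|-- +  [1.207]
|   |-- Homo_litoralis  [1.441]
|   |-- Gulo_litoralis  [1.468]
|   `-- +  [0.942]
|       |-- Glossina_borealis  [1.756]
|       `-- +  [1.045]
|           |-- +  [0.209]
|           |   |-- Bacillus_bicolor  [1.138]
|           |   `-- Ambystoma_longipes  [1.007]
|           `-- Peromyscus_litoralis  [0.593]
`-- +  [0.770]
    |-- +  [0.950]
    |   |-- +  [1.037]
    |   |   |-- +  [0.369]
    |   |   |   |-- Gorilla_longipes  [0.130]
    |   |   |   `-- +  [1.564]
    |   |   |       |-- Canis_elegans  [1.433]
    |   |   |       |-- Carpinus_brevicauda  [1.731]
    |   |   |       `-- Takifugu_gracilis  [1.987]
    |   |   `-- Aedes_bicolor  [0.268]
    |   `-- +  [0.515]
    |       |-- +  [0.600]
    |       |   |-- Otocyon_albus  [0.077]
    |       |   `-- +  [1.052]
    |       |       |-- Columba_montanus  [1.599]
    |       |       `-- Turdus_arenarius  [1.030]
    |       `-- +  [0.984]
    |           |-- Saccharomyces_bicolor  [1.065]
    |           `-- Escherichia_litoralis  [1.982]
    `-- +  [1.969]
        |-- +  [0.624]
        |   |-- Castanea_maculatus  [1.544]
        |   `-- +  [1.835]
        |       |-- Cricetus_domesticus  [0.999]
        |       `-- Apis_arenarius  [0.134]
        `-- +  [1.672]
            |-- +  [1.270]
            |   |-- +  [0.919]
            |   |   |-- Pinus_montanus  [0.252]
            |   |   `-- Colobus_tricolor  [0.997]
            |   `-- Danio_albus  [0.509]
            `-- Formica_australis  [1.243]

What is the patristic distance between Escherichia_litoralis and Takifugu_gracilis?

The path runs Escherichia_litoralis → … → MRCA → … → Takifugu_gracilis; the MRCA is the node subtending (((Gorilla_longipes,(Canis_elegans,Carpinus_brevicauda,Takifugu_gracilis)),Aedes_bicolor),((Otocyon_albus,(Columba_montanus,Turdus_arenarius)),(Saccharomyces_bicolor,Escherichia_litoralis))).
Branch lengths along that path: 1.982 + 0.984 + 0.515 + 1.037 + 0.369 + 1.564 + 1.987 = 8.438.

8.438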